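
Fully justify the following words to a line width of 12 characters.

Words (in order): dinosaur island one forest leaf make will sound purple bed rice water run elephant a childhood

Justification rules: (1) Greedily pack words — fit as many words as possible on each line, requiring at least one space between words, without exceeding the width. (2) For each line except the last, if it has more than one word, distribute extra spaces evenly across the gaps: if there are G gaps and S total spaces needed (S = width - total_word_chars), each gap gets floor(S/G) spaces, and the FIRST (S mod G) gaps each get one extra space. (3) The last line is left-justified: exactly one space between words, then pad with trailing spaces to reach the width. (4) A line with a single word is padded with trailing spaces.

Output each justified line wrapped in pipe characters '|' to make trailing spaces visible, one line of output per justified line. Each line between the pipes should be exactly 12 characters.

Line 1: ['dinosaur'] (min_width=8, slack=4)
Line 2: ['island', 'one'] (min_width=10, slack=2)
Line 3: ['forest', 'leaf'] (min_width=11, slack=1)
Line 4: ['make', 'will'] (min_width=9, slack=3)
Line 5: ['sound', 'purple'] (min_width=12, slack=0)
Line 6: ['bed', 'rice'] (min_width=8, slack=4)
Line 7: ['water', 'run'] (min_width=9, slack=3)
Line 8: ['elephant', 'a'] (min_width=10, slack=2)
Line 9: ['childhood'] (min_width=9, slack=3)

Answer: |dinosaur    |
|island   one|
|forest  leaf|
|make    will|
|sound purple|
|bed     rice|
|water    run|
|elephant   a|
|childhood   |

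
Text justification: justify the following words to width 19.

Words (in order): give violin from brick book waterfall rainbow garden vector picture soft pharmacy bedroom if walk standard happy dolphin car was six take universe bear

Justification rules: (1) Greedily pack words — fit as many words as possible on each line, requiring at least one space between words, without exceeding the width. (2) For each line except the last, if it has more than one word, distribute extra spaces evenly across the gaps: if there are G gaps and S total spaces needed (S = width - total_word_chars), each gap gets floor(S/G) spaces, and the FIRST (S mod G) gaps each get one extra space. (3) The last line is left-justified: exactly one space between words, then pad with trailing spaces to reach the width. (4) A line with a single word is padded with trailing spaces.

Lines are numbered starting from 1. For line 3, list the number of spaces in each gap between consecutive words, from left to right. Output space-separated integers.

Answer: 3

Derivation:
Line 1: ['give', 'violin', 'from'] (min_width=16, slack=3)
Line 2: ['brick', 'book'] (min_width=10, slack=9)
Line 3: ['waterfall', 'rainbow'] (min_width=17, slack=2)
Line 4: ['garden', 'vector'] (min_width=13, slack=6)
Line 5: ['picture', 'soft'] (min_width=12, slack=7)
Line 6: ['pharmacy', 'bedroom', 'if'] (min_width=19, slack=0)
Line 7: ['walk', 'standard', 'happy'] (min_width=19, slack=0)
Line 8: ['dolphin', 'car', 'was', 'six'] (min_width=19, slack=0)
Line 9: ['take', 'universe', 'bear'] (min_width=18, slack=1)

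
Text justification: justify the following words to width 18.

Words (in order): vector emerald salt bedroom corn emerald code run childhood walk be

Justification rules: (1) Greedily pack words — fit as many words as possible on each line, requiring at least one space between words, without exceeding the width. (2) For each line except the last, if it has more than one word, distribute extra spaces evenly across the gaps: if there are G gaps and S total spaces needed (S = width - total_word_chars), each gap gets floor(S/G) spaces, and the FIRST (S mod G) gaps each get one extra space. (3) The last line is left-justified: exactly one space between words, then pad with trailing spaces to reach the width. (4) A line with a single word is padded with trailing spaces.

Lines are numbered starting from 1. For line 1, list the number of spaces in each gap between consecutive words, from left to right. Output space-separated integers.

Answer: 5

Derivation:
Line 1: ['vector', 'emerald'] (min_width=14, slack=4)
Line 2: ['salt', 'bedroom', 'corn'] (min_width=17, slack=1)
Line 3: ['emerald', 'code', 'run'] (min_width=16, slack=2)
Line 4: ['childhood', 'walk', 'be'] (min_width=17, slack=1)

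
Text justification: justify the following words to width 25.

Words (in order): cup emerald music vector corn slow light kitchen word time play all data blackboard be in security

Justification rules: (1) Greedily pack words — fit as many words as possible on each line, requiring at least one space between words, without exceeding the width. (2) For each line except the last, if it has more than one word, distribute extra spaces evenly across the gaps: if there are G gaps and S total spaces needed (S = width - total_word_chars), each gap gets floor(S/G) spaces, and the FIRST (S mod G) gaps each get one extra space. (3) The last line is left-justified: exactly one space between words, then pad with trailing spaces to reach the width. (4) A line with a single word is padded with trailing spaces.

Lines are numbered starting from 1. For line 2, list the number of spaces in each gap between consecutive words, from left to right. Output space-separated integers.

Line 1: ['cup', 'emerald', 'music', 'vector'] (min_width=24, slack=1)
Line 2: ['corn', 'slow', 'light', 'kitchen'] (min_width=23, slack=2)
Line 3: ['word', 'time', 'play', 'all', 'data'] (min_width=23, slack=2)
Line 4: ['blackboard', 'be', 'in', 'security'] (min_width=25, slack=0)

Answer: 2 2 1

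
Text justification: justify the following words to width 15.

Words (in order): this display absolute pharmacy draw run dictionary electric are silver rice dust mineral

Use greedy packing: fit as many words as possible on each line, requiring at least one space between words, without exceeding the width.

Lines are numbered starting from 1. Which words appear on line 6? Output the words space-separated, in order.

Answer: silver rice

Derivation:
Line 1: ['this', 'display'] (min_width=12, slack=3)
Line 2: ['absolute'] (min_width=8, slack=7)
Line 3: ['pharmacy', 'draw'] (min_width=13, slack=2)
Line 4: ['run', 'dictionary'] (min_width=14, slack=1)
Line 5: ['electric', 'are'] (min_width=12, slack=3)
Line 6: ['silver', 'rice'] (min_width=11, slack=4)
Line 7: ['dust', 'mineral'] (min_width=12, slack=3)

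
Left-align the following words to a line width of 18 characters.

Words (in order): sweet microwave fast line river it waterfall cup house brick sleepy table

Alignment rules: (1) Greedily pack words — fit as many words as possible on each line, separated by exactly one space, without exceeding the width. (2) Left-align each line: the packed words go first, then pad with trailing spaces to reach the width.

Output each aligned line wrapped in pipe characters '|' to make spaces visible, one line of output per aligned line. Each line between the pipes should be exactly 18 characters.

Line 1: ['sweet', 'microwave'] (min_width=15, slack=3)
Line 2: ['fast', 'line', 'river', 'it'] (min_width=18, slack=0)
Line 3: ['waterfall', 'cup'] (min_width=13, slack=5)
Line 4: ['house', 'brick', 'sleepy'] (min_width=18, slack=0)
Line 5: ['table'] (min_width=5, slack=13)

Answer: |sweet microwave   |
|fast line river it|
|waterfall cup     |
|house brick sleepy|
|table             |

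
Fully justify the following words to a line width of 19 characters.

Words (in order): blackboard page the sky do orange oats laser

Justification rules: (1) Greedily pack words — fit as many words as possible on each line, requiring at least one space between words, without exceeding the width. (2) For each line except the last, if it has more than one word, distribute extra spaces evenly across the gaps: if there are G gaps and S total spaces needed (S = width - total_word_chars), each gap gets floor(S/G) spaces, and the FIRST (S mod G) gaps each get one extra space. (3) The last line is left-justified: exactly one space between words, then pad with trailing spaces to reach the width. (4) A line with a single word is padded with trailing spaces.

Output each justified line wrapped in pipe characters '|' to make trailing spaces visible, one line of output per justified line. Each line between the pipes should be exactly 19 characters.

Line 1: ['blackboard', 'page', 'the'] (min_width=19, slack=0)
Line 2: ['sky', 'do', 'orange', 'oats'] (min_width=18, slack=1)
Line 3: ['laser'] (min_width=5, slack=14)

Answer: |blackboard page the|
|sky  do orange oats|
|laser              |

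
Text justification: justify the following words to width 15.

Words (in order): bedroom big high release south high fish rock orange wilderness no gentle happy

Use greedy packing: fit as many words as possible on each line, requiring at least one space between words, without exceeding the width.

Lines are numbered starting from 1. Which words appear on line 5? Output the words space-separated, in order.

Answer: wilderness no

Derivation:
Line 1: ['bedroom', 'big'] (min_width=11, slack=4)
Line 2: ['high', 'release'] (min_width=12, slack=3)
Line 3: ['south', 'high', 'fish'] (min_width=15, slack=0)
Line 4: ['rock', 'orange'] (min_width=11, slack=4)
Line 5: ['wilderness', 'no'] (min_width=13, slack=2)
Line 6: ['gentle', 'happy'] (min_width=12, slack=3)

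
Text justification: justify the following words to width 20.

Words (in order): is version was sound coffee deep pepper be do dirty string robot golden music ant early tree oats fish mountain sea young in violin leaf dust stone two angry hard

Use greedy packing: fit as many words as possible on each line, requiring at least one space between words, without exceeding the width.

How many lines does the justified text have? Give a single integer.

Line 1: ['is', 'version', 'was', 'sound'] (min_width=20, slack=0)
Line 2: ['coffee', 'deep', 'pepper'] (min_width=18, slack=2)
Line 3: ['be', 'do', 'dirty', 'string'] (min_width=18, slack=2)
Line 4: ['robot', 'golden', 'music'] (min_width=18, slack=2)
Line 5: ['ant', 'early', 'tree', 'oats'] (min_width=19, slack=1)
Line 6: ['fish', 'mountain', 'sea'] (min_width=17, slack=3)
Line 7: ['young', 'in', 'violin', 'leaf'] (min_width=20, slack=0)
Line 8: ['dust', 'stone', 'two', 'angry'] (min_width=20, slack=0)
Line 9: ['hard'] (min_width=4, slack=16)
Total lines: 9

Answer: 9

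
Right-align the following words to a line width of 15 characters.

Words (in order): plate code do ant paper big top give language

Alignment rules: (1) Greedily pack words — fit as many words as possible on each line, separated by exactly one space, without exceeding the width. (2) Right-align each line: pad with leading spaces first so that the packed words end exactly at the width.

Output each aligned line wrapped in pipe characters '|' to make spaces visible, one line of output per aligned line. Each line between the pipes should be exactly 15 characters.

Line 1: ['plate', 'code', 'do'] (min_width=13, slack=2)
Line 2: ['ant', 'paper', 'big'] (min_width=13, slack=2)
Line 3: ['top', 'give'] (min_width=8, slack=7)
Line 4: ['language'] (min_width=8, slack=7)

Answer: |  plate code do|
|  ant paper big|
|       top give|
|       language|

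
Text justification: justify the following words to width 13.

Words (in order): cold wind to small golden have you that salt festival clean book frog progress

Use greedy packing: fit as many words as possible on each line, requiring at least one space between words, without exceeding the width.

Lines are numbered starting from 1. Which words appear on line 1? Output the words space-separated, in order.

Line 1: ['cold', 'wind', 'to'] (min_width=12, slack=1)
Line 2: ['small', 'golden'] (min_width=12, slack=1)
Line 3: ['have', 'you', 'that'] (min_width=13, slack=0)
Line 4: ['salt', 'festival'] (min_width=13, slack=0)
Line 5: ['clean', 'book'] (min_width=10, slack=3)
Line 6: ['frog', 'progress'] (min_width=13, slack=0)

Answer: cold wind to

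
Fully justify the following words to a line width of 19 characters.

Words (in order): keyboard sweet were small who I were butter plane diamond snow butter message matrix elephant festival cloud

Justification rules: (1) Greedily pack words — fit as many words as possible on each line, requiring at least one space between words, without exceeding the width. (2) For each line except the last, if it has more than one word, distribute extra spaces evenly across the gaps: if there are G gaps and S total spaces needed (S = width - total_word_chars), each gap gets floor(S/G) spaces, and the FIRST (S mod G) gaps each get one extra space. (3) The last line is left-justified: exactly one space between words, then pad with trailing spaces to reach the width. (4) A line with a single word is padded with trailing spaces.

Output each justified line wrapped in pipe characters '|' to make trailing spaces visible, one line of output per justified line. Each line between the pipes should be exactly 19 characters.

Line 1: ['keyboard', 'sweet', 'were'] (min_width=19, slack=0)
Line 2: ['small', 'who', 'I', 'were'] (min_width=16, slack=3)
Line 3: ['butter', 'plane'] (min_width=12, slack=7)
Line 4: ['diamond', 'snow', 'butter'] (min_width=19, slack=0)
Line 5: ['message', 'matrix'] (min_width=14, slack=5)
Line 6: ['elephant', 'festival'] (min_width=17, slack=2)
Line 7: ['cloud'] (min_width=5, slack=14)

Answer: |keyboard sweet were|
|small  who  I  were|
|butter        plane|
|diamond snow butter|
|message      matrix|
|elephant   festival|
|cloud              |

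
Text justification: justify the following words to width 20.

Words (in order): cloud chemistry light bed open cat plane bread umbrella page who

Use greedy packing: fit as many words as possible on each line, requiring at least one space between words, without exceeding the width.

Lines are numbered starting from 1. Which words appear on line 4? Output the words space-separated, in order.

Answer: page who

Derivation:
Line 1: ['cloud', 'chemistry'] (min_width=15, slack=5)
Line 2: ['light', 'bed', 'open', 'cat'] (min_width=18, slack=2)
Line 3: ['plane', 'bread', 'umbrella'] (min_width=20, slack=0)
Line 4: ['page', 'who'] (min_width=8, slack=12)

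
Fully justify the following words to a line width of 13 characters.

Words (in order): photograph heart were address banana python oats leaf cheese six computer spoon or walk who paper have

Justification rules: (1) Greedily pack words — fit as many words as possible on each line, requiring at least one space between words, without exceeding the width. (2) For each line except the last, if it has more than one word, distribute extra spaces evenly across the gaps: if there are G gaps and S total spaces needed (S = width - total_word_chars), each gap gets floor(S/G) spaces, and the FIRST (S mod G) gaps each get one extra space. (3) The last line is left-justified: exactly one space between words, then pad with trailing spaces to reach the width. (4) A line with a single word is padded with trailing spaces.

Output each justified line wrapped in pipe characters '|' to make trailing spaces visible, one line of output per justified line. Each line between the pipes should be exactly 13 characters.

Line 1: ['photograph'] (min_width=10, slack=3)
Line 2: ['heart', 'were'] (min_width=10, slack=3)
Line 3: ['address'] (min_width=7, slack=6)
Line 4: ['banana', 'python'] (min_width=13, slack=0)
Line 5: ['oats', 'leaf'] (min_width=9, slack=4)
Line 6: ['cheese', 'six'] (min_width=10, slack=3)
Line 7: ['computer'] (min_width=8, slack=5)
Line 8: ['spoon', 'or', 'walk'] (min_width=13, slack=0)
Line 9: ['who', 'paper'] (min_width=9, slack=4)
Line 10: ['have'] (min_width=4, slack=9)

Answer: |photograph   |
|heart    were|
|address      |
|banana python|
|oats     leaf|
|cheese    six|
|computer     |
|spoon or walk|
|who     paper|
|have         |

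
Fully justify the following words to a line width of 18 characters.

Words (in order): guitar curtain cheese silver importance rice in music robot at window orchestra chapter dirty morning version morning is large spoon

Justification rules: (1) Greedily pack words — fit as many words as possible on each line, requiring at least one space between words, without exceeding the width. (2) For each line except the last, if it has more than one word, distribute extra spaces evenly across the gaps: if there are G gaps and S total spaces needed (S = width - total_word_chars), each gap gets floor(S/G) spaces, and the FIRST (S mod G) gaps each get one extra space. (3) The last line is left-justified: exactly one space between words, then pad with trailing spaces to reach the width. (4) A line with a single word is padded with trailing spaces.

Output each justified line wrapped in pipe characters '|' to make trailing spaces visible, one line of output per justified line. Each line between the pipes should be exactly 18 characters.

Line 1: ['guitar', 'curtain'] (min_width=14, slack=4)
Line 2: ['cheese', 'silver'] (min_width=13, slack=5)
Line 3: ['importance', 'rice', 'in'] (min_width=18, slack=0)
Line 4: ['music', 'robot', 'at'] (min_width=14, slack=4)
Line 5: ['window', 'orchestra'] (min_width=16, slack=2)
Line 6: ['chapter', 'dirty'] (min_width=13, slack=5)
Line 7: ['morning', 'version'] (min_width=15, slack=3)
Line 8: ['morning', 'is', 'large'] (min_width=16, slack=2)
Line 9: ['spoon'] (min_width=5, slack=13)

Answer: |guitar     curtain|
|cheese      silver|
|importance rice in|
|music   robot   at|
|window   orchestra|
|chapter      dirty|
|morning    version|
|morning  is  large|
|spoon             |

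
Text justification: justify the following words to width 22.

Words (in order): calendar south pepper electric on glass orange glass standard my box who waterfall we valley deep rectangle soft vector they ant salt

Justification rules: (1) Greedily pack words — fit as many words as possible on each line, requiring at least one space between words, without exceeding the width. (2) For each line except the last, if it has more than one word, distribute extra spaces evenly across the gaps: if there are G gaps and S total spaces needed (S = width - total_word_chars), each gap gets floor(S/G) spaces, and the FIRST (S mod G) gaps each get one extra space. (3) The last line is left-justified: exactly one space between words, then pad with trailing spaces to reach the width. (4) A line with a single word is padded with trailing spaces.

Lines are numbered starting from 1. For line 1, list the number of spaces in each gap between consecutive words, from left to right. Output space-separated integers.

Answer: 2 1

Derivation:
Line 1: ['calendar', 'south', 'pepper'] (min_width=21, slack=1)
Line 2: ['electric', 'on', 'glass'] (min_width=17, slack=5)
Line 3: ['orange', 'glass', 'standard'] (min_width=21, slack=1)
Line 4: ['my', 'box', 'who', 'waterfall'] (min_width=20, slack=2)
Line 5: ['we', 'valley', 'deep'] (min_width=14, slack=8)
Line 6: ['rectangle', 'soft', 'vector'] (min_width=21, slack=1)
Line 7: ['they', 'ant', 'salt'] (min_width=13, slack=9)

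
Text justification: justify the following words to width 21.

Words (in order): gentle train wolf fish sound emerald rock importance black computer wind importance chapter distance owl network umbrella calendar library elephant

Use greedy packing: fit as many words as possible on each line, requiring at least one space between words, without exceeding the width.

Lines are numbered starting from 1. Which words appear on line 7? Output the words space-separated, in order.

Answer: umbrella calendar

Derivation:
Line 1: ['gentle', 'train', 'wolf'] (min_width=17, slack=4)
Line 2: ['fish', 'sound', 'emerald'] (min_width=18, slack=3)
Line 3: ['rock', 'importance', 'black'] (min_width=21, slack=0)
Line 4: ['computer', 'wind'] (min_width=13, slack=8)
Line 5: ['importance', 'chapter'] (min_width=18, slack=3)
Line 6: ['distance', 'owl', 'network'] (min_width=20, slack=1)
Line 7: ['umbrella', 'calendar'] (min_width=17, slack=4)
Line 8: ['library', 'elephant'] (min_width=16, slack=5)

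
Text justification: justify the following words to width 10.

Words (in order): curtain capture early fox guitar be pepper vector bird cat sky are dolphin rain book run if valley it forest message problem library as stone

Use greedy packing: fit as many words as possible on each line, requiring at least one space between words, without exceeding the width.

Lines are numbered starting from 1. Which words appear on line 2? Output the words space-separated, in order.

Answer: capture

Derivation:
Line 1: ['curtain'] (min_width=7, slack=3)
Line 2: ['capture'] (min_width=7, slack=3)
Line 3: ['early', 'fox'] (min_width=9, slack=1)
Line 4: ['guitar', 'be'] (min_width=9, slack=1)
Line 5: ['pepper'] (min_width=6, slack=4)
Line 6: ['vector'] (min_width=6, slack=4)
Line 7: ['bird', 'cat'] (min_width=8, slack=2)
Line 8: ['sky', 'are'] (min_width=7, slack=3)
Line 9: ['dolphin'] (min_width=7, slack=3)
Line 10: ['rain', 'book'] (min_width=9, slack=1)
Line 11: ['run', 'if'] (min_width=6, slack=4)
Line 12: ['valley', 'it'] (min_width=9, slack=1)
Line 13: ['forest'] (min_width=6, slack=4)
Line 14: ['message'] (min_width=7, slack=3)
Line 15: ['problem'] (min_width=7, slack=3)
Line 16: ['library', 'as'] (min_width=10, slack=0)
Line 17: ['stone'] (min_width=5, slack=5)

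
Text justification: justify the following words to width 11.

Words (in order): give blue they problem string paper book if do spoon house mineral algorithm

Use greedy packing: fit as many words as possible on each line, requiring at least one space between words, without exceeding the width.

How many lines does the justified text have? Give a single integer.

Answer: 9

Derivation:
Line 1: ['give', 'blue'] (min_width=9, slack=2)
Line 2: ['they'] (min_width=4, slack=7)
Line 3: ['problem'] (min_width=7, slack=4)
Line 4: ['string'] (min_width=6, slack=5)
Line 5: ['paper', 'book'] (min_width=10, slack=1)
Line 6: ['if', 'do', 'spoon'] (min_width=11, slack=0)
Line 7: ['house'] (min_width=5, slack=6)
Line 8: ['mineral'] (min_width=7, slack=4)
Line 9: ['algorithm'] (min_width=9, slack=2)
Total lines: 9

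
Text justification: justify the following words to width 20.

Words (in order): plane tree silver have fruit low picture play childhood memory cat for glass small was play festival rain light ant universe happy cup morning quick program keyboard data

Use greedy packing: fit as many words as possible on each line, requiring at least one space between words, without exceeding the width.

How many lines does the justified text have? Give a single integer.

Line 1: ['plane', 'tree', 'silver'] (min_width=17, slack=3)
Line 2: ['have', 'fruit', 'low'] (min_width=14, slack=6)
Line 3: ['picture', 'play'] (min_width=12, slack=8)
Line 4: ['childhood', 'memory', 'cat'] (min_width=20, slack=0)
Line 5: ['for', 'glass', 'small', 'was'] (min_width=19, slack=1)
Line 6: ['play', 'festival', 'rain'] (min_width=18, slack=2)
Line 7: ['light', 'ant', 'universe'] (min_width=18, slack=2)
Line 8: ['happy', 'cup', 'morning'] (min_width=17, slack=3)
Line 9: ['quick', 'program'] (min_width=13, slack=7)
Line 10: ['keyboard', 'data'] (min_width=13, slack=7)
Total lines: 10

Answer: 10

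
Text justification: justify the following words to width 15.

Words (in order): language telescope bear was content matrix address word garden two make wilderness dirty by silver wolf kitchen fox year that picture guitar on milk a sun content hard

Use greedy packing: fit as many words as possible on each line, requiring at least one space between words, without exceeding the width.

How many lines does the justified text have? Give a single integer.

Answer: 12

Derivation:
Line 1: ['language'] (min_width=8, slack=7)
Line 2: ['telescope', 'bear'] (min_width=14, slack=1)
Line 3: ['was', 'content'] (min_width=11, slack=4)
Line 4: ['matrix', 'address'] (min_width=14, slack=1)
Line 5: ['word', 'garden', 'two'] (min_width=15, slack=0)
Line 6: ['make', 'wilderness'] (min_width=15, slack=0)
Line 7: ['dirty', 'by', 'silver'] (min_width=15, slack=0)
Line 8: ['wolf', 'kitchen'] (min_width=12, slack=3)
Line 9: ['fox', 'year', 'that'] (min_width=13, slack=2)
Line 10: ['picture', 'guitar'] (min_width=14, slack=1)
Line 11: ['on', 'milk', 'a', 'sun'] (min_width=13, slack=2)
Line 12: ['content', 'hard'] (min_width=12, slack=3)
Total lines: 12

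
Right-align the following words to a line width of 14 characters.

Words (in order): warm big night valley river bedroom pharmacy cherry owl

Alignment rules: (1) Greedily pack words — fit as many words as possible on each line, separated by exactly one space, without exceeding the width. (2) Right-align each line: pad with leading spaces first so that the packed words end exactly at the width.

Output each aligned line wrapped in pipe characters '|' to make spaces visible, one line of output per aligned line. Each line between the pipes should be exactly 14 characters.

Line 1: ['warm', 'big', 'night'] (min_width=14, slack=0)
Line 2: ['valley', 'river'] (min_width=12, slack=2)
Line 3: ['bedroom'] (min_width=7, slack=7)
Line 4: ['pharmacy'] (min_width=8, slack=6)
Line 5: ['cherry', 'owl'] (min_width=10, slack=4)

Answer: |warm big night|
|  valley river|
|       bedroom|
|      pharmacy|
|    cherry owl|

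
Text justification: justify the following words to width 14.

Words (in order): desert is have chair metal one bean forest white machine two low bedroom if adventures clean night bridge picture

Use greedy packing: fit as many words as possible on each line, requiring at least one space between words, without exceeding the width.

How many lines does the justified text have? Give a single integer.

Line 1: ['desert', 'is', 'have'] (min_width=14, slack=0)
Line 2: ['chair', 'metal'] (min_width=11, slack=3)
Line 3: ['one', 'bean'] (min_width=8, slack=6)
Line 4: ['forest', 'white'] (min_width=12, slack=2)
Line 5: ['machine', 'two'] (min_width=11, slack=3)
Line 6: ['low', 'bedroom', 'if'] (min_width=14, slack=0)
Line 7: ['adventures'] (min_width=10, slack=4)
Line 8: ['clean', 'night'] (min_width=11, slack=3)
Line 9: ['bridge', 'picture'] (min_width=14, slack=0)
Total lines: 9

Answer: 9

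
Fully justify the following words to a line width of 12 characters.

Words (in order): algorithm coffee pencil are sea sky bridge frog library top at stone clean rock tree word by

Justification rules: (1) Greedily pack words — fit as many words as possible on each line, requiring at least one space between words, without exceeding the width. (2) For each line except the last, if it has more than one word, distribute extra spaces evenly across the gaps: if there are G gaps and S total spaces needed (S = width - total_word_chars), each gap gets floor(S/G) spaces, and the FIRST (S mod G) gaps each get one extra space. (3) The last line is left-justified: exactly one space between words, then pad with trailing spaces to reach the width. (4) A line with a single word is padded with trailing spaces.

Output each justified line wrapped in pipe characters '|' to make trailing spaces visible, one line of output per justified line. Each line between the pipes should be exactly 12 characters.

Line 1: ['algorithm'] (min_width=9, slack=3)
Line 2: ['coffee'] (min_width=6, slack=6)
Line 3: ['pencil', 'are'] (min_width=10, slack=2)
Line 4: ['sea', 'sky'] (min_width=7, slack=5)
Line 5: ['bridge', 'frog'] (min_width=11, slack=1)
Line 6: ['library', 'top'] (min_width=11, slack=1)
Line 7: ['at', 'stone'] (min_width=8, slack=4)
Line 8: ['clean', 'rock'] (min_width=10, slack=2)
Line 9: ['tree', 'word', 'by'] (min_width=12, slack=0)

Answer: |algorithm   |
|coffee      |
|pencil   are|
|sea      sky|
|bridge  frog|
|library  top|
|at     stone|
|clean   rock|
|tree word by|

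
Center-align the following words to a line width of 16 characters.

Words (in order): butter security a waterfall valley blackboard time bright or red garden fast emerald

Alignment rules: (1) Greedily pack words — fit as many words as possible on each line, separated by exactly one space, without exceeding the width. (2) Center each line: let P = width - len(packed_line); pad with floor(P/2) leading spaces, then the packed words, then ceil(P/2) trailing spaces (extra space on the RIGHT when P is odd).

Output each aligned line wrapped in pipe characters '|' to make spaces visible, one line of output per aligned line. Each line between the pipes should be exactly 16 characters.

Line 1: ['butter', 'security'] (min_width=15, slack=1)
Line 2: ['a', 'waterfall'] (min_width=11, slack=5)
Line 3: ['valley'] (min_width=6, slack=10)
Line 4: ['blackboard', 'time'] (min_width=15, slack=1)
Line 5: ['bright', 'or', 'red'] (min_width=13, slack=3)
Line 6: ['garden', 'fast'] (min_width=11, slack=5)
Line 7: ['emerald'] (min_width=7, slack=9)

Answer: |butter security |
|  a waterfall   |
|     valley     |
|blackboard time |
| bright or red  |
|  garden fast   |
|    emerald     |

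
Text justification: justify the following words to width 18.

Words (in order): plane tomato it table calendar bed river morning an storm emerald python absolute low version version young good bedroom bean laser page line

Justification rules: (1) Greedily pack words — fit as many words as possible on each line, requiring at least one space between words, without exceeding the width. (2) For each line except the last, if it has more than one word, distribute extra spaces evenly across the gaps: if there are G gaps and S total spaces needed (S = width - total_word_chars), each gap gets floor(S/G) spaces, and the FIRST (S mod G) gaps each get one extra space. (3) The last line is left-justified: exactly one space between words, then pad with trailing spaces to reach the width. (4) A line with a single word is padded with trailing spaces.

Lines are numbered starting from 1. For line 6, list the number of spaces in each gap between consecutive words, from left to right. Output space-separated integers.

Answer: 8

Derivation:
Line 1: ['plane', 'tomato', 'it'] (min_width=15, slack=3)
Line 2: ['table', 'calendar', 'bed'] (min_width=18, slack=0)
Line 3: ['river', 'morning', 'an'] (min_width=16, slack=2)
Line 4: ['storm', 'emerald'] (min_width=13, slack=5)
Line 5: ['python', 'absolute'] (min_width=15, slack=3)
Line 6: ['low', 'version'] (min_width=11, slack=7)
Line 7: ['version', 'young', 'good'] (min_width=18, slack=0)
Line 8: ['bedroom', 'bean', 'laser'] (min_width=18, slack=0)
Line 9: ['page', 'line'] (min_width=9, slack=9)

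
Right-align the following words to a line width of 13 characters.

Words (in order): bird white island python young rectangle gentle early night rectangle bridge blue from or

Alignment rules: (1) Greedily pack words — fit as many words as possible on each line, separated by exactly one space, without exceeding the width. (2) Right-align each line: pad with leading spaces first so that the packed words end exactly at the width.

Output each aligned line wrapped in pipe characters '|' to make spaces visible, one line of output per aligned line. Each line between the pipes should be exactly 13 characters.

Line 1: ['bird', 'white'] (min_width=10, slack=3)
Line 2: ['island', 'python'] (min_width=13, slack=0)
Line 3: ['young'] (min_width=5, slack=8)
Line 4: ['rectangle'] (min_width=9, slack=4)
Line 5: ['gentle', 'early'] (min_width=12, slack=1)
Line 6: ['night'] (min_width=5, slack=8)
Line 7: ['rectangle'] (min_width=9, slack=4)
Line 8: ['bridge', 'blue'] (min_width=11, slack=2)
Line 9: ['from', 'or'] (min_width=7, slack=6)

Answer: |   bird white|
|island python|
|        young|
|    rectangle|
| gentle early|
|        night|
|    rectangle|
|  bridge blue|
|      from or|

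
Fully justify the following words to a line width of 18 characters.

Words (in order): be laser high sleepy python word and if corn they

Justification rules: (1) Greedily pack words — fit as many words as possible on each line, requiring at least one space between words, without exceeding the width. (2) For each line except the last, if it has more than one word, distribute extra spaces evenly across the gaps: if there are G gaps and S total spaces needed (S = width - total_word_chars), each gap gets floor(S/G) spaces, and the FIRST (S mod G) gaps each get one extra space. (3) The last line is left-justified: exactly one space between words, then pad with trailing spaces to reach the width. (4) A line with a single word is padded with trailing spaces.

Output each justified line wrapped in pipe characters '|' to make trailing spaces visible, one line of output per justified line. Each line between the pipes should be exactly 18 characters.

Line 1: ['be', 'laser', 'high'] (min_width=13, slack=5)
Line 2: ['sleepy', 'python', 'word'] (min_width=18, slack=0)
Line 3: ['and', 'if', 'corn', 'they'] (min_width=16, slack=2)

Answer: |be    laser   high|
|sleepy python word|
|and if corn they  |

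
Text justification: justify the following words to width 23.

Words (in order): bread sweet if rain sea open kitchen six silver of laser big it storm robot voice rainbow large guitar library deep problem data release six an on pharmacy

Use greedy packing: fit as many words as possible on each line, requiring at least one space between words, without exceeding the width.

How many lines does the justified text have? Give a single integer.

Line 1: ['bread', 'sweet', 'if', 'rain', 'sea'] (min_width=23, slack=0)
Line 2: ['open', 'kitchen', 'six', 'silver'] (min_width=23, slack=0)
Line 3: ['of', 'laser', 'big', 'it', 'storm'] (min_width=21, slack=2)
Line 4: ['robot', 'voice', 'rainbow'] (min_width=19, slack=4)
Line 5: ['large', 'guitar', 'library'] (min_width=20, slack=3)
Line 6: ['deep', 'problem', 'data'] (min_width=17, slack=6)
Line 7: ['release', 'six', 'an', 'on'] (min_width=17, slack=6)
Line 8: ['pharmacy'] (min_width=8, slack=15)
Total lines: 8

Answer: 8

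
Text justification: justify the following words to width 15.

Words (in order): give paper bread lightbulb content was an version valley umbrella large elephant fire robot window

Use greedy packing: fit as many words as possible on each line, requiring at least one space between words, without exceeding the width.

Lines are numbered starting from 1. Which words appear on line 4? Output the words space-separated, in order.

Line 1: ['give', 'paper'] (min_width=10, slack=5)
Line 2: ['bread', 'lightbulb'] (min_width=15, slack=0)
Line 3: ['content', 'was', 'an'] (min_width=14, slack=1)
Line 4: ['version', 'valley'] (min_width=14, slack=1)
Line 5: ['umbrella', 'large'] (min_width=14, slack=1)
Line 6: ['elephant', 'fire'] (min_width=13, slack=2)
Line 7: ['robot', 'window'] (min_width=12, slack=3)

Answer: version valley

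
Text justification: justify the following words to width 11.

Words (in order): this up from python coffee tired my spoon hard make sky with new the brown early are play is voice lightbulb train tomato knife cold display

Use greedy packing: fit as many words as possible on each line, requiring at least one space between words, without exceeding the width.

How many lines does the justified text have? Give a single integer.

Answer: 16

Derivation:
Line 1: ['this', 'up'] (min_width=7, slack=4)
Line 2: ['from', 'python'] (min_width=11, slack=0)
Line 3: ['coffee'] (min_width=6, slack=5)
Line 4: ['tired', 'my'] (min_width=8, slack=3)
Line 5: ['spoon', 'hard'] (min_width=10, slack=1)
Line 6: ['make', 'sky'] (min_width=8, slack=3)
Line 7: ['with', 'new'] (min_width=8, slack=3)
Line 8: ['the', 'brown'] (min_width=9, slack=2)
Line 9: ['early', 'are'] (min_width=9, slack=2)
Line 10: ['play', 'is'] (min_width=7, slack=4)
Line 11: ['voice'] (min_width=5, slack=6)
Line 12: ['lightbulb'] (min_width=9, slack=2)
Line 13: ['train'] (min_width=5, slack=6)
Line 14: ['tomato'] (min_width=6, slack=5)
Line 15: ['knife', 'cold'] (min_width=10, slack=1)
Line 16: ['display'] (min_width=7, slack=4)
Total lines: 16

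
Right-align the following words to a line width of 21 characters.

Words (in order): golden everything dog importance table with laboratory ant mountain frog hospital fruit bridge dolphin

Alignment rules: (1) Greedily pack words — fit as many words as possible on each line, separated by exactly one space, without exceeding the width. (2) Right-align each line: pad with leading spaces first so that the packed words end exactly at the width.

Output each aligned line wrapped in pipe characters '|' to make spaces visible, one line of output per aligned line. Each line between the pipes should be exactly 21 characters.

Answer: |golden everything dog|
|importance table with|
|       laboratory ant|
|        mountain frog|
|hospital fruit bridge|
|              dolphin|

Derivation:
Line 1: ['golden', 'everything', 'dog'] (min_width=21, slack=0)
Line 2: ['importance', 'table', 'with'] (min_width=21, slack=0)
Line 3: ['laboratory', 'ant'] (min_width=14, slack=7)
Line 4: ['mountain', 'frog'] (min_width=13, slack=8)
Line 5: ['hospital', 'fruit', 'bridge'] (min_width=21, slack=0)
Line 6: ['dolphin'] (min_width=7, slack=14)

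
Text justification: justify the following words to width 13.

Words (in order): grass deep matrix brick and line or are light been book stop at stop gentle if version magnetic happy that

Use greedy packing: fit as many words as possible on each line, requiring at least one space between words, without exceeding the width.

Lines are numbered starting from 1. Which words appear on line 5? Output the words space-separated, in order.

Answer: been book

Derivation:
Line 1: ['grass', 'deep'] (min_width=10, slack=3)
Line 2: ['matrix', 'brick'] (min_width=12, slack=1)
Line 3: ['and', 'line', 'or'] (min_width=11, slack=2)
Line 4: ['are', 'light'] (min_width=9, slack=4)
Line 5: ['been', 'book'] (min_width=9, slack=4)
Line 6: ['stop', 'at', 'stop'] (min_width=12, slack=1)
Line 7: ['gentle', 'if'] (min_width=9, slack=4)
Line 8: ['version'] (min_width=7, slack=6)
Line 9: ['magnetic'] (min_width=8, slack=5)
Line 10: ['happy', 'that'] (min_width=10, slack=3)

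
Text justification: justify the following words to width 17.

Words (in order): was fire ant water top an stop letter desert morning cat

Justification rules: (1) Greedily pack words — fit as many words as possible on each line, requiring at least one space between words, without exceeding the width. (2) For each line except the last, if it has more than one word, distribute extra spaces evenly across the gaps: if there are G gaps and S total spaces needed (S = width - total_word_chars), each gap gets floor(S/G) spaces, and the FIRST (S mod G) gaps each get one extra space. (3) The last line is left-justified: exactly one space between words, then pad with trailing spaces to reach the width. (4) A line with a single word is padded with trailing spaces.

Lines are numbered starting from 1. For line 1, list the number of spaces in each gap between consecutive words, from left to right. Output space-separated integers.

Answer: 4 3

Derivation:
Line 1: ['was', 'fire', 'ant'] (min_width=12, slack=5)
Line 2: ['water', 'top', 'an', 'stop'] (min_width=17, slack=0)
Line 3: ['letter', 'desert'] (min_width=13, slack=4)
Line 4: ['morning', 'cat'] (min_width=11, slack=6)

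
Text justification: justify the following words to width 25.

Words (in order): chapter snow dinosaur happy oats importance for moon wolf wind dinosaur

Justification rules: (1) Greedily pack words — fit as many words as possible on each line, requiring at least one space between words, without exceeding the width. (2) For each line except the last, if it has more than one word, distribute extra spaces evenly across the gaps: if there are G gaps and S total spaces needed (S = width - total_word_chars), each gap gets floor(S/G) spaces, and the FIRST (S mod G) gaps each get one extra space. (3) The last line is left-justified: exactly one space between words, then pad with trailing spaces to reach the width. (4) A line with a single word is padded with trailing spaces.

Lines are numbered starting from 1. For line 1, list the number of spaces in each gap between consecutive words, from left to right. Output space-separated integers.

Line 1: ['chapter', 'snow', 'dinosaur'] (min_width=21, slack=4)
Line 2: ['happy', 'oats', 'importance', 'for'] (min_width=25, slack=0)
Line 3: ['moon', 'wolf', 'wind', 'dinosaur'] (min_width=23, slack=2)

Answer: 3 3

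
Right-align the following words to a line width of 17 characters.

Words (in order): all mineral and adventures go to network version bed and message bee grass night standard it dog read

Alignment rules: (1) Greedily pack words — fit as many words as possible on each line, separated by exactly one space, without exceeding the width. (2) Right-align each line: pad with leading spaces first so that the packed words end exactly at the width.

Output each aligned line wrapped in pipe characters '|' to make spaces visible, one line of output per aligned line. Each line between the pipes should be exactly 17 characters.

Line 1: ['all', 'mineral', 'and'] (min_width=15, slack=2)
Line 2: ['adventures', 'go', 'to'] (min_width=16, slack=1)
Line 3: ['network', 'version'] (min_width=15, slack=2)
Line 4: ['bed', 'and', 'message'] (min_width=15, slack=2)
Line 5: ['bee', 'grass', 'night'] (min_width=15, slack=2)
Line 6: ['standard', 'it', 'dog'] (min_width=15, slack=2)
Line 7: ['read'] (min_width=4, slack=13)

Answer: |  all mineral and|
| adventures go to|
|  network version|
|  bed and message|
|  bee grass night|
|  standard it dog|
|             read|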